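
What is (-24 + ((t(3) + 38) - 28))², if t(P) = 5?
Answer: 81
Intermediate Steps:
(-24 + ((t(3) + 38) - 28))² = (-24 + ((5 + 38) - 28))² = (-24 + (43 - 28))² = (-24 + 15)² = (-9)² = 81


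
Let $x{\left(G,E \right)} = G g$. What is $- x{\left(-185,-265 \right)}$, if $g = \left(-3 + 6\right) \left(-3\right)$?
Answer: $-1665$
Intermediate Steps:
$g = -9$ ($g = 3 \left(-3\right) = -9$)
$x{\left(G,E \right)} = - 9 G$ ($x{\left(G,E \right)} = G \left(-9\right) = - 9 G$)
$- x{\left(-185,-265 \right)} = - \left(-9\right) \left(-185\right) = \left(-1\right) 1665 = -1665$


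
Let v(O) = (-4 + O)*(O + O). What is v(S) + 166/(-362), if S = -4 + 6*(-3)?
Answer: 206981/181 ≈ 1143.5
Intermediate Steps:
S = -22 (S = -4 - 18 = -22)
v(O) = 2*O*(-4 + O) (v(O) = (-4 + O)*(2*O) = 2*O*(-4 + O))
v(S) + 166/(-362) = 2*(-22)*(-4 - 22) + 166/(-362) = 2*(-22)*(-26) + 166*(-1/362) = 1144 - 83/181 = 206981/181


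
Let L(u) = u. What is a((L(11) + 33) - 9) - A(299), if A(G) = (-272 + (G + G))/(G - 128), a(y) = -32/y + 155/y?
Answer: 9623/5985 ≈ 1.6079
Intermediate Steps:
a(y) = 123/y
A(G) = (-272 + 2*G)/(-128 + G)
a((L(11) + 33) - 9) - A(299) = 123/((11 + 33) - 9) - 2*(-136 + 299)/(-128 + 299) = 123/(44 - 9) - 2*163/171 = 123/35 - 2*163/171 = 123*(1/35) - 1*326/171 = 123/35 - 326/171 = 9623/5985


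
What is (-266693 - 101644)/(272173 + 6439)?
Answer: -368337/278612 ≈ -1.3220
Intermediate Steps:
(-266693 - 101644)/(272173 + 6439) = -368337/278612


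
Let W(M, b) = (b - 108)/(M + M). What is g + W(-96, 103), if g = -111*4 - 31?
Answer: -91195/192 ≈ -474.97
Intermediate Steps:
g = -475 (g = -444 - 31 = -475)
W(M, b) = (-108 + b)/(2*M) (W(M, b) = (-108 + b)/((2*M)) = (-108 + b)*(1/(2*M)) = (-108 + b)/(2*M))
g + W(-96, 103) = -475 + (½)*(-108 + 103)/(-96) = -475 + (½)*(-1/96)*(-5) = -475 + 5/192 = -91195/192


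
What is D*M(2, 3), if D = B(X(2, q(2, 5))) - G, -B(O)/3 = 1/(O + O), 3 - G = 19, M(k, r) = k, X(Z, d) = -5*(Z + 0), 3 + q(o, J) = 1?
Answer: 323/10 ≈ 32.300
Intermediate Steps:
q(o, J) = -2 (q(o, J) = -3 + 1 = -2)
X(Z, d) = -5*Z
G = -16 (G = 3 - 1*19 = 3 - 19 = -16)
B(O) = -3/(2*O) (B(O) = -3/(O + O) = -3*1/(2*O) = -3/(2*O))
D = 323/20 (D = -3/(2*((-5*2))) - 1*(-16) = -3/2/(-10) + 16 = -3/2*(-⅒) + 16 = 3/20 + 16 = 323/20 ≈ 16.150)
D*M(2, 3) = (323/20)*2 = 323/10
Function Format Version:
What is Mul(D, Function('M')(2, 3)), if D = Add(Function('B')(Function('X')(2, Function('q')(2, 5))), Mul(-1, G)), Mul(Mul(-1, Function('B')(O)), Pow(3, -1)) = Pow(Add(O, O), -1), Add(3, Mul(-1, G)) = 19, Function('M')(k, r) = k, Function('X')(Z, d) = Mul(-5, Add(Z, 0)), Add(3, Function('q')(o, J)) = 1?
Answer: Rational(323, 10) ≈ 32.300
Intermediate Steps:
Function('q')(o, J) = -2 (Function('q')(o, J) = Add(-3, 1) = -2)
Function('X')(Z, d) = Mul(-5, Z)
G = -16 (G = Add(3, Mul(-1, 19)) = Add(3, -19) = -16)
Function('B')(O) = Mul(Rational(-3, 2), Pow(O, -1)) (Function('B')(O) = Mul(-3, Pow(Add(O, O), -1)) = Mul(-3, Pow(Mul(2, O), -1)) = Mul(-3, Mul(Rational(1, 2), Pow(O, -1))) = Mul(Rational(-3, 2), Pow(O, -1)))
D = Rational(323, 20) (D = Add(Mul(Rational(-3, 2), Pow(Mul(-5, 2), -1)), Mul(-1, -16)) = Add(Mul(Rational(-3, 2), Pow(-10, -1)), 16) = Add(Mul(Rational(-3, 2), Rational(-1, 10)), 16) = Add(Rational(3, 20), 16) = Rational(323, 20) ≈ 16.150)
Mul(D, Function('M')(2, 3)) = Mul(Rational(323, 20), 2) = Rational(323, 10)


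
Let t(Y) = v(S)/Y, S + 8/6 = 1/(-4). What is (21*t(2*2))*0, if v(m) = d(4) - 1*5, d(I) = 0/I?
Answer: 0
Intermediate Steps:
d(I) = 0
S = -19/12 (S = -4/3 + 1/(-4) = -4/3 - ¼ = -19/12 ≈ -1.5833)
v(m) = -5 (v(m) = 0 - 1*5 = 0 - 5 = -5)
t(Y) = -5/Y
(21*t(2*2))*0 = (21*(-5/(2*2)))*0 = (21*(-5/4))*0 = -105/4*0 = 0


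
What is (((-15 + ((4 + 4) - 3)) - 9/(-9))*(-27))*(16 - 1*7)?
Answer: 2187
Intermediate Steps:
(((-15 + ((4 + 4) - 3)) - 9/(-9))*(-27))*(16 - 1*7) = (((-15 + (8 - 3)) - 9*(-1/9))*(-27))*(16 - 7) = (((-15 + 5) + 1)*(-27))*9 = ((-10 + 1)*(-27))*9 = -9*(-27)*9 = 243*9 = 2187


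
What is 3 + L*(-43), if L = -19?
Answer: 820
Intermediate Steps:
3 + L*(-43) = 3 - 19*(-43) = 3 + 817 = 820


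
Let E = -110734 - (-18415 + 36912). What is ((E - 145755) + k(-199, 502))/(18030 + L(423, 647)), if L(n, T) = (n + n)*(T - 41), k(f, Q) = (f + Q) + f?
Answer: -137441/265353 ≈ -0.51796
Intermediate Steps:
k(f, Q) = Q + 2*f (k(f, Q) = (Q + f) + f = Q + 2*f)
L(n, T) = 2*n*(-41 + T) (L(n, T) = (2*n)*(-41 + T) = 2*n*(-41 + T))
E = -129231 (E = -110734 - 1*18497 = -110734 - 18497 = -129231)
((E - 145755) + k(-199, 502))/(18030 + L(423, 647)) = ((-129231 - 145755) + (502 + 2*(-199)))/(18030 + 2*423*(-41 + 647)) = (-274986 + (502 - 398))/(18030 + 2*423*606) = (-274986 + 104)/(18030 + 512676) = -274882/530706 = -274882*1/530706 = -137441/265353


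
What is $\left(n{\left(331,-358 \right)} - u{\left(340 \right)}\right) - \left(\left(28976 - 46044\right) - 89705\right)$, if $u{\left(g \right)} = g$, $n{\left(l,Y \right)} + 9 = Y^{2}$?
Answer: $234588$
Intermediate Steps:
$n{\left(l,Y \right)} = -9 + Y^{2}$
$\left(n{\left(331,-358 \right)} - u{\left(340 \right)}\right) - \left(\left(28976 - 46044\right) - 89705\right) = \left(\left(-9 + \left(-358\right)^{2}\right) - 340\right) - \left(\left(28976 - 46044\right) - 89705\right) = \left(\left(-9 + 128164\right) - 340\right) - \left(-17068 - 89705\right) = \left(128155 - 340\right) - -106773 = 127815 + 106773 = 234588$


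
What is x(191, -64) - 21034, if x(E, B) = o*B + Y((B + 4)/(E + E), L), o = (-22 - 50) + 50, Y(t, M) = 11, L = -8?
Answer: -19615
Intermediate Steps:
o = -22 (o = -72 + 50 = -22)
x(E, B) = 11 - 22*B (x(E, B) = -22*B + 11 = 11 - 22*B)
x(191, -64) - 21034 = (11 - 22*(-64)) - 21034 = (11 + 1408) - 21034 = 1419 - 21034 = -19615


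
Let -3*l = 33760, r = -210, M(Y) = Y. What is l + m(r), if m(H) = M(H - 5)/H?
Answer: -472597/42 ≈ -11252.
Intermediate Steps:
l = -33760/3 (l = -1/3*33760 = -33760/3 ≈ -11253.)
m(H) = (-5 + H)/H (m(H) = (H - 5)/H = (-5 + H)/H)
l + m(r) = -33760/3 + (-5 - 210)/(-210) = -33760/3 - 1/210*(-215) = -33760/3 + 43/42 = -472597/42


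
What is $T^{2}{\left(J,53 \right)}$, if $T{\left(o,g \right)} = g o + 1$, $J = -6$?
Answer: $100489$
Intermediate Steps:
$T{\left(o,g \right)} = 1 + g o$
$T^{2}{\left(J,53 \right)} = \left(1 + 53 \left(-6\right)\right)^{2} = \left(1 - 318\right)^{2} = \left(-317\right)^{2} = 100489$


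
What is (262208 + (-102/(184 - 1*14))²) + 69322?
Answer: 8288259/25 ≈ 3.3153e+5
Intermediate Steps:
(262208 + (-102/(184 - 1*14))²) + 69322 = (262208 + (-102/(184 - 14))²) + 69322 = (262208 + (-102/170)²) + 69322 = (262208 + (-102*1/170)²) + 69322 = (262208 + (-⅗)²) + 69322 = (262208 + 9/25) + 69322 = 6555209/25 + 69322 = 8288259/25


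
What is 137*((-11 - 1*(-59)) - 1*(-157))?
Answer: 28085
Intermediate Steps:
137*((-11 - 1*(-59)) - 1*(-157)) = 137*((-11 + 59) + 157) = 137*(48 + 157) = 137*205 = 28085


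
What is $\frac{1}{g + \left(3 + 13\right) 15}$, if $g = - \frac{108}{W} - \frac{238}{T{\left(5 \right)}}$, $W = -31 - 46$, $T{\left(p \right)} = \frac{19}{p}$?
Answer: $\frac{1463}{261542} \approx 0.0055937$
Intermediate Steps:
$W = -77$
$g = - \frac{89578}{1463}$ ($g = - \frac{108}{-77} - \frac{238}{19 \cdot \frac{1}{5}} = \left(-108\right) \left(- \frac{1}{77}\right) - \frac{238}{19 \cdot \frac{1}{5}} = \frac{108}{77} - \frac{238}{\frac{19}{5}} = \frac{108}{77} - \frac{1190}{19} = - \frac{89578}{1463} \approx -61.229$)
$\frac{1}{g + \left(3 + 13\right) 15} = \frac{1}{- \frac{89578}{1463} + \left(3 + 13\right) 15} = \frac{1}{- \frac{89578}{1463} + 16 \cdot 15} = \frac{1}{- \frac{89578}{1463} + 240} = \frac{1}{\frac{261542}{1463}} = \frac{1463}{261542}$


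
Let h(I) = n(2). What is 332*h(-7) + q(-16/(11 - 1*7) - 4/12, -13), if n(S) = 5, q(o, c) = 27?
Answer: 1687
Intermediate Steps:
h(I) = 5
332*h(-7) + q(-16/(11 - 1*7) - 4/12, -13) = 332*5 + 27 = 1660 + 27 = 1687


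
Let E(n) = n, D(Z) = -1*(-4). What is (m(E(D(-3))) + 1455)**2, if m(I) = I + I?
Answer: 2140369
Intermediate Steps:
D(Z) = 4
m(I) = 2*I
(m(E(D(-3))) + 1455)**2 = (2*4 + 1455)**2 = (8 + 1455)**2 = 1463**2 = 2140369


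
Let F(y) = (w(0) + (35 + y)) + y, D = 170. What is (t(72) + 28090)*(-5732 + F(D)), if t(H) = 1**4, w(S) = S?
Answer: -150483487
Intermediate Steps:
t(H) = 1
F(y) = 35 + 2*y (F(y) = (0 + (35 + y)) + y = (35 + y) + y = 35 + 2*y)
(t(72) + 28090)*(-5732 + F(D)) = (1 + 28090)*(-5732 + (35 + 2*170)) = 28091*(-5732 + (35 + 340)) = 28091*(-5732 + 375) = 28091*(-5357) = -150483487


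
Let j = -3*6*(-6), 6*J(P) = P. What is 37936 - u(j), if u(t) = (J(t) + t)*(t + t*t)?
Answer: -1445336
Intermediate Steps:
J(P) = P/6
j = 108 (j = -18*(-6) = 108)
u(t) = 7*t*(t + t²)/6 (u(t) = (t/6 + t)*(t + t*t) = (7*t/6)*(t + t²) = 7*t*(t + t²)/6)
37936 - u(j) = 37936 - 7*108²*(1 + 108)/6 = 37936 - 7*11664*109/6 = 37936 - 1*1483272 = 37936 - 1483272 = -1445336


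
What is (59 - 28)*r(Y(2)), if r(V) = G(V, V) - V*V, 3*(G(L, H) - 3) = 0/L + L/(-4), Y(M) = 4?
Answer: -1240/3 ≈ -413.33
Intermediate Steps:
G(L, H) = 3 - L/12 (G(L, H) = 3 + (0/L + L/(-4))/3 = 3 + (0 + L*(-1/4))/3 = 3 + (0 - L/4)/3 = 3 + (-L/4)/3 = 3 - L/12)
r(V) = 3 - V**2 - V/12 (r(V) = (3 - V/12) - V*V = (3 - V/12) - V**2 = 3 - V**2 - V/12)
(59 - 28)*r(Y(2)) = (59 - 28)*(3 - 1*4**2 - 1/12*4) = 31*(3 - 1*16 - 1/3) = 31*(3 - 16 - 1/3) = 31*(-40/3) = -1240/3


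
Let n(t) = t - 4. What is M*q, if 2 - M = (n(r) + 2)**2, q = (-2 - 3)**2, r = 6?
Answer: -350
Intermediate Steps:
n(t) = -4 + t
q = 25 (q = (-5)**2 = 25)
M = -14 (M = 2 - ((-4 + 6) + 2)**2 = 2 - (2 + 2)**2 = 2 - 1*4**2 = 2 - 1*16 = 2 - 16 = -14)
M*q = -14*25 = -350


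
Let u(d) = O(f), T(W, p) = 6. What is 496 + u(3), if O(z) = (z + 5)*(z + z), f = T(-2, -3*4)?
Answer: 628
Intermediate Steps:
f = 6
O(z) = 2*z*(5 + z) (O(z) = (5 + z)*(2*z) = 2*z*(5 + z))
u(d) = 132 (u(d) = 2*6*(5 + 6) = 2*6*11 = 132)
496 + u(3) = 496 + 132 = 628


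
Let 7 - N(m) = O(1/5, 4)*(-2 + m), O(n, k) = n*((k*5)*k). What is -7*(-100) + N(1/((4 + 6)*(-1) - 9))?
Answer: 14057/19 ≈ 739.84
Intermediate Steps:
O(n, k) = 5*n*k**2 (O(n, k) = n*((5*k)*k) = n*(5*k**2) = 5*n*k**2)
N(m) = 39 - 16*m (N(m) = 7 - 5*4**2/5*(-2 + m) = 7 - 5*(1/5)*16*(-2 + m) = 7 - 16*(-2 + m) = 7 - (-32 + 16*m) = 7 + (32 - 16*m) = 39 - 16*m)
-7*(-100) + N(1/((4 + 6)*(-1) - 9)) = -7*(-100) + (39 - 16/((4 + 6)*(-1) - 9)) = 700 + (39 - 16/(10*(-1) - 9)) = 700 + (39 - 16/(-10 - 9)) = 700 + (39 - 16/(-19)) = 700 + (39 - 16*(-1/19)) = 700 + (39 + 16/19) = 700 + 757/19 = 14057/19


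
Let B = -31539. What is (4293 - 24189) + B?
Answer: -51435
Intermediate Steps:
(4293 - 24189) + B = (4293 - 24189) - 31539 = -19896 - 31539 = -51435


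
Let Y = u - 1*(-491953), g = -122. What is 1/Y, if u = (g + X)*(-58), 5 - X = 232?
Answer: 1/512195 ≈ 1.9524e-6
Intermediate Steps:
X = -227 (X = 5 - 1*232 = 5 - 232 = -227)
u = 20242 (u = (-122 - 227)*(-58) = -349*(-58) = 20242)
Y = 512195 (Y = 20242 - 1*(-491953) = 20242 + 491953 = 512195)
1/Y = 1/512195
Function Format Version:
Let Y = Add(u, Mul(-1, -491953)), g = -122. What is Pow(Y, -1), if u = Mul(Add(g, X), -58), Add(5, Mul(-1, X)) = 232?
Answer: Rational(1, 512195) ≈ 1.9524e-6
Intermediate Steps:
X = -227 (X = Add(5, Mul(-1, 232)) = Add(5, -232) = -227)
u = 20242 (u = Mul(Add(-122, -227), -58) = Mul(-349, -58) = 20242)
Y = 512195 (Y = Add(20242, Mul(-1, -491953)) = Add(20242, 491953) = 512195)
Pow(Y, -1) = Pow(512195, -1) = Rational(1, 512195)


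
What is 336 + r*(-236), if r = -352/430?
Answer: 113776/215 ≈ 529.19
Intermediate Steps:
r = -176/215 (r = -352*1/430 = -176/215 ≈ -0.81860)
336 + r*(-236) = 336 - 176/215*(-236) = 336 + 41536/215 = 113776/215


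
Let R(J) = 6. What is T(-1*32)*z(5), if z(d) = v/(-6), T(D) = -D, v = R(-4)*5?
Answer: -160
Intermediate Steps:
v = 30 (v = 6*5 = 30)
z(d) = -5 (z(d) = 30/(-6) = 30*(-1/6) = -5)
T(-1*32)*z(5) = -(-1)*32*(-5) = -1*(-32)*(-5) = 32*(-5) = -160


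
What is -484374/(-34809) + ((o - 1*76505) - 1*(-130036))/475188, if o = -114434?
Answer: 618018265/44826068 ≈ 13.787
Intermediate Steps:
-484374/(-34809) + ((o - 1*76505) - 1*(-130036))/475188 = -484374/(-34809) + ((-114434 - 1*76505) - 1*(-130036))/475188 = -484374*(-1/34809) + ((-114434 - 76505) + 130036)*(1/475188) = 3938/283 + (-190939 + 130036)*(1/475188) = 3938/283 - 60903*1/475188 = 3938/283 - 20301/158396 = 618018265/44826068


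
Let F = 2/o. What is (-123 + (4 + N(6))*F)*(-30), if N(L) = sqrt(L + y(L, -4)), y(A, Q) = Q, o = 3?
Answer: 3610 - 20*sqrt(2) ≈ 3581.7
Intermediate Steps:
N(L) = sqrt(-4 + L) (N(L) = sqrt(L - 4) = sqrt(-4 + L))
F = 2/3 ≈ 0.66667
(-123 + (4 + N(6))*F)*(-30) = (-123 + (4 + sqrt(-4 + 6))*(2/3))*(-30) = (-123 + (4 + sqrt(2))*(2/3))*(-30) = (-123 + (8/3 + 2*sqrt(2)/3))*(-30) = (-361/3 + 2*sqrt(2)/3)*(-30) = 3610 - 20*sqrt(2)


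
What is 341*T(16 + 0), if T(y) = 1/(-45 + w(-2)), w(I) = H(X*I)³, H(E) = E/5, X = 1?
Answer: -42625/5633 ≈ -7.5670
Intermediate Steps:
H(E) = E/5 (H(E) = E*(⅕) = E/5)
w(I) = I³/125 (w(I) = ((1*I)/5)³ = (I/5)³ = I³/125)
T(y) = -125/5633 (T(y) = 1/(-45 + (1/125)*(-2)³) = 1/(-45 + (1/125)*(-8)) = 1/(-45 - 8/125) = 1/(-5633/125) = -125/5633)
341*T(16 + 0) = 341*(-125/5633) = -42625/5633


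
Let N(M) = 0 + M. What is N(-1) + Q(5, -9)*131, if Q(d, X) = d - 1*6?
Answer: -132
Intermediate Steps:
N(M) = M
Q(d, X) = -6 + d (Q(d, X) = d - 6 = -6 + d)
N(-1) + Q(5, -9)*131 = -1 + (-6 + 5)*131 = -1 - 1*131 = -1 - 131 = -132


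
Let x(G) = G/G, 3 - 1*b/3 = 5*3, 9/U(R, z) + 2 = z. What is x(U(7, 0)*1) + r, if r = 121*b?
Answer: -4355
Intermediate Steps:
U(R, z) = 9/(-2 + z)
b = -36 (b = 9 - 15*3 = 9 - 3*15 = 9 - 45 = -36)
x(G) = 1
r = -4356 (r = 121*(-36) = -4356)
x(U(7, 0)*1) + r = 1 - 4356 = -4355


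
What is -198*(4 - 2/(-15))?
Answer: -4092/5 ≈ -818.40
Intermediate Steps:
-198*(4 - 2/(-15)) = -198*(4 - 2*(-1/15)) = -198*(4 + 2/15) = -198*62/15 = -11*372/5 = -4092/5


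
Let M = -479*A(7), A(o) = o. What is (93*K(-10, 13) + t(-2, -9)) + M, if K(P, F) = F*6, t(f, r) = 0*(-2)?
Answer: 3901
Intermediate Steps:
t(f, r) = 0
K(P, F) = 6*F
M = -3353 (M = -479*7 = -3353)
(93*K(-10, 13) + t(-2, -9)) + M = (93*(6*13) + 0) - 3353 = (93*78 + 0) - 3353 = (7254 + 0) - 3353 = 7254 - 3353 = 3901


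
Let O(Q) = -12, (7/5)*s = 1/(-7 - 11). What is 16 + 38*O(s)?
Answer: -440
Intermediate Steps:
s = -5/126 (s = 5/(7*(-7 - 11)) = (5/7)/(-18) = (5/7)*(-1/18) = -5/126 ≈ -0.039683)
16 + 38*O(s) = 16 + 38*(-12) = 16 - 456 = -440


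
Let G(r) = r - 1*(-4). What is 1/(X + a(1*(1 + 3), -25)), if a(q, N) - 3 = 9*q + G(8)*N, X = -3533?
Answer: -1/3794 ≈ -0.00026357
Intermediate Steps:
G(r) = 4 + r (G(r) = r + 4 = 4 + r)
a(q, N) = 3 + 9*q + 12*N (a(q, N) = 3 + (9*q + (4 + 8)*N) = 3 + (9*q + 12*N) = 3 + 9*q + 12*N)
1/(X + a(1*(1 + 3), -25)) = 1/(-3533 + (3 + 9*(1*(1 + 3)) + 12*(-25))) = 1/(-3533 + (3 + 9*(1*4) - 300)) = 1/(-3533 + (3 + 9*4 - 300)) = 1/(-3533 + (3 + 36 - 300)) = 1/(-3533 - 261) = 1/(-3794) = -1/3794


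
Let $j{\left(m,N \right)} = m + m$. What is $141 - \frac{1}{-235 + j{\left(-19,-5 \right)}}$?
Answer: $\frac{38494}{273} \approx 141.0$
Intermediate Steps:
$j{\left(m,N \right)} = 2 m$
$141 - \frac{1}{-235 + j{\left(-19,-5 \right)}} = 141 - \frac{1}{-235 + 2 \left(-19\right)} = 141 - \frac{1}{-235 - 38} = 141 - \frac{1}{-273} = 141 - - \frac{1}{273} = 141 + \frac{1}{273} = \frac{38494}{273}$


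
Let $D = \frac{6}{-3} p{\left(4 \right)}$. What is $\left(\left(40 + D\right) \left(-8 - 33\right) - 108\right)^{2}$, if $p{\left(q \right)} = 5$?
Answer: $1790244$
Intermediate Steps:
$D = -10$ ($D = \frac{6}{-3} \cdot 5 = 6 \left(- \frac{1}{3}\right) 5 = \left(-2\right) 5 = -10$)
$\left(\left(40 + D\right) \left(-8 - 33\right) - 108\right)^{2} = \left(\left(40 - 10\right) \left(-8 - 33\right) - 108\right)^{2} = \left(30 \left(-41\right) - 108\right)^{2} = \left(-1230 - 108\right)^{2} = \left(-1338\right)^{2} = 1790244$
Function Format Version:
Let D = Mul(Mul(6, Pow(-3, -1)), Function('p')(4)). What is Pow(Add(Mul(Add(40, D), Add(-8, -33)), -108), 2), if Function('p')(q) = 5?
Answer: 1790244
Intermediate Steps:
D = -10 (D = Mul(Mul(6, Pow(-3, -1)), 5) = Mul(Mul(6, Rational(-1, 3)), 5) = Mul(-2, 5) = -10)
Pow(Add(Mul(Add(40, D), Add(-8, -33)), -108), 2) = Pow(Add(Mul(Add(40, -10), Add(-8, -33)), -108), 2) = Pow(Add(Mul(30, -41), -108), 2) = Pow(Add(-1230, -108), 2) = Pow(-1338, 2) = 1790244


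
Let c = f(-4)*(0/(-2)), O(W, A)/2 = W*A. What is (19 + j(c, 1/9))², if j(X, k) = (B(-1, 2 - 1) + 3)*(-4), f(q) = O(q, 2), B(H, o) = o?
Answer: 9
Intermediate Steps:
O(W, A) = 2*A*W (O(W, A) = 2*(W*A) = 2*(A*W) = 2*A*W)
f(q) = 4*q (f(q) = 2*2*q = 4*q)
c = 0 (c = (4*(-4))*(0/(-2)) = -0*(-1)/2 = -16*0 = 0)
j(X, k) = -16 (j(X, k) = ((2 - 1) + 3)*(-4) = (1 + 3)*(-4) = 4*(-4) = -16)
(19 + j(c, 1/9))² = (19 - 16)² = 3² = 9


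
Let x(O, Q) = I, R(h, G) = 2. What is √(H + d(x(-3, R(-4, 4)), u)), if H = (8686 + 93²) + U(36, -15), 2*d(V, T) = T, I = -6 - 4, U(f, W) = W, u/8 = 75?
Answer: 2*√4405 ≈ 132.74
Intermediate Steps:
u = 600 (u = 8*75 = 600)
I = -10
x(O, Q) = -10
d(V, T) = T/2
H = 17320 (H = (8686 + 93²) - 15 = (8686 + 8649) - 15 = 17335 - 15 = 17320)
√(H + d(x(-3, R(-4, 4)), u)) = √(17320 + (½)*600) = √(17320 + 300) = √17620 = 2*√4405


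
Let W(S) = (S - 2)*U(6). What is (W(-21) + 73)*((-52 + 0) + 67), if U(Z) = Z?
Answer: -975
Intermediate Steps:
W(S) = -12 + 6*S (W(S) = (S - 2)*6 = (-2 + S)*6 = -12 + 6*S)
(W(-21) + 73)*((-52 + 0) + 67) = ((-12 + 6*(-21)) + 73)*((-52 + 0) + 67) = ((-12 - 126) + 73)*(-52 + 67) = (-138 + 73)*15 = -65*15 = -975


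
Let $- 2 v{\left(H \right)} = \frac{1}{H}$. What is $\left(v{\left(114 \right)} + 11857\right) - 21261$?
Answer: $- \frac{2144113}{228} \approx -9404.0$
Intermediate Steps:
$v{\left(H \right)} = - \frac{1}{2 H}$
$\left(v{\left(114 \right)} + 11857\right) - 21261 = \left(- \frac{1}{2 \cdot 114} + 11857\right) - 21261 = \left(\left(- \frac{1}{2}\right) \frac{1}{114} + 11857\right) - 21261 = \left(- \frac{1}{228} + 11857\right) - 21261 = \frac{2703395}{228} - 21261 = - \frac{2144113}{228}$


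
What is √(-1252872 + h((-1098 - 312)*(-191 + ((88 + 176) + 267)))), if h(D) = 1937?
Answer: I*√1250935 ≈ 1118.5*I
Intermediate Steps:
√(-1252872 + h((-1098 - 312)*(-191 + ((88 + 176) + 267)))) = √(-1252872 + 1937) = √(-1250935) = I*√1250935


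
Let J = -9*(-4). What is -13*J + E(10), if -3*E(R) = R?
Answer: -1414/3 ≈ -471.33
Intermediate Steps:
J = 36
E(R) = -R/3
-13*J + E(10) = -13*36 - ⅓*10 = -468 - 10/3 = -1414/3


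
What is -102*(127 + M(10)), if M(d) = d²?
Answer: -23154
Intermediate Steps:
-102*(127 + M(10)) = -102*(127 + 10²) = -102*(127 + 100) = -102*227 = -23154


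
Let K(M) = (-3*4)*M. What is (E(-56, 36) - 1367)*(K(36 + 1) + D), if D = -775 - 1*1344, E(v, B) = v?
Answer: 3647149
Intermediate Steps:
K(M) = -12*M
D = -2119 (D = -775 - 1344 = -2119)
(E(-56, 36) - 1367)*(K(36 + 1) + D) = (-56 - 1367)*(-12*(36 + 1) - 2119) = -1423*(-12*37 - 2119) = -1423*(-444 - 2119) = -1423*(-2563) = 3647149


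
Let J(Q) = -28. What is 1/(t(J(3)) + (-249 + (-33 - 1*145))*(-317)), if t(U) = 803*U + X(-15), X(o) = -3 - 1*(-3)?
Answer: 1/112875 ≈ 8.8594e-6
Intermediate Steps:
X(o) = 0 (X(o) = -3 + 3 = 0)
t(U) = 803*U (t(U) = 803*U + 0 = 803*U)
1/(t(J(3)) + (-249 + (-33 - 1*145))*(-317)) = 1/(803*(-28) + (-249 + (-33 - 1*145))*(-317)) = 1/(-22484 + (-249 + (-33 - 145))*(-317)) = 1/(-22484 + (-249 - 178)*(-317)) = 1/(-22484 - 427*(-317)) = 1/(-22484 + 135359) = 1/112875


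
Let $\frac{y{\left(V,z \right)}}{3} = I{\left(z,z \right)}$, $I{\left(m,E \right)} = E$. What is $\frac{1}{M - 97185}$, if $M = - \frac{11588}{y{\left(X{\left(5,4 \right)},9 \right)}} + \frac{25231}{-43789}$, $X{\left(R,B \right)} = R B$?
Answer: $- \frac{1182303}{115410225224} \approx -1.0244 \cdot 10^{-5}$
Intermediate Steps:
$X{\left(R,B \right)} = B R$
$y{\left(V,z \right)} = 3 z$
$M = - \frac{508108169}{1182303}$ ($M = - \frac{11588}{3 \cdot 9} + \frac{25231}{-43789} = - \frac{11588}{27} + 25231 \left(- \frac{1}{43789}\right) = \left(-11588\right) \frac{1}{27} - \frac{25231}{43789} = - \frac{11588}{27} - \frac{25231}{43789} = - \frac{508108169}{1182303} \approx -429.76$)
$\frac{1}{M - 97185} = \frac{1}{- \frac{508108169}{1182303} - 97185} = \frac{1}{- \frac{115410225224}{1182303}} = - \frac{1182303}{115410225224}$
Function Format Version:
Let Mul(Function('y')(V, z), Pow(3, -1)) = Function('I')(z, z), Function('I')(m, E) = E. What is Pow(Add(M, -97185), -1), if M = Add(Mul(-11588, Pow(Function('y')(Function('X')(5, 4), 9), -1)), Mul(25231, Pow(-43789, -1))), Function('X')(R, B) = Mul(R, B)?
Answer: Rational(-1182303, 115410225224) ≈ -1.0244e-5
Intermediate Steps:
Function('X')(R, B) = Mul(B, R)
Function('y')(V, z) = Mul(3, z)
M = Rational(-508108169, 1182303) (M = Add(Mul(-11588, Pow(Mul(3, 9), -1)), Mul(25231, Pow(-43789, -1))) = Add(Mul(-11588, Pow(27, -1)), Mul(25231, Rational(-1, 43789))) = Add(Mul(-11588, Rational(1, 27)), Rational(-25231, 43789)) = Add(Rational(-11588, 27), Rational(-25231, 43789)) = Rational(-508108169, 1182303) ≈ -429.76)
Pow(Add(M, -97185), -1) = Pow(Add(Rational(-508108169, 1182303), -97185), -1) = Pow(Rational(-115410225224, 1182303), -1) = Rational(-1182303, 115410225224)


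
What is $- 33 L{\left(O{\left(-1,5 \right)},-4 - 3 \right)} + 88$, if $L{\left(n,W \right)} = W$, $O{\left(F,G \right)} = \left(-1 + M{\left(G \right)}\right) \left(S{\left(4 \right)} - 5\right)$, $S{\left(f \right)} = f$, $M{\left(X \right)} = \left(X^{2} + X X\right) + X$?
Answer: $319$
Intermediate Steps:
$M{\left(X \right)} = X + 2 X^{2}$ ($M{\left(X \right)} = \left(X^{2} + X^{2}\right) + X = 2 X^{2} + X = X + 2 X^{2}$)
$O{\left(F,G \right)} = 1 - G \left(1 + 2 G\right)$ ($O{\left(F,G \right)} = \left(-1 + G \left(1 + 2 G\right)\right) \left(4 - 5\right) = \left(-1 + G \left(1 + 2 G\right)\right) \left(-1\right) = 1 - G \left(1 + 2 G\right)$)
$- 33 L{\left(O{\left(-1,5 \right)},-4 - 3 \right)} + 88 = - 33 \left(-4 - 3\right) + 88 = \left(-33\right) \left(-7\right) + 88 = 231 + 88 = 319$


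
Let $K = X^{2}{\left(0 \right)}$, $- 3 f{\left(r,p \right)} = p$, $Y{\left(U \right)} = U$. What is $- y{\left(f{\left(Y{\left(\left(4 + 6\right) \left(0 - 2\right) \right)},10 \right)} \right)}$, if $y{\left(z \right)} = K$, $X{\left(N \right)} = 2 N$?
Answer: $0$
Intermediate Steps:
$f{\left(r,p \right)} = - \frac{p}{3}$
$K = 0$ ($K = \left(2 \cdot 0\right)^{2} = 0^{2} = 0$)
$y{\left(z \right)} = 0$
$- y{\left(f{\left(Y{\left(\left(4 + 6\right) \left(0 - 2\right) \right)},10 \right)} \right)} = \left(-1\right) 0 = 0$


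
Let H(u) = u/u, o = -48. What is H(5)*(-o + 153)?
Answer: 201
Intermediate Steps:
H(u) = 1
H(5)*(-o + 153) = 1*(-1*(-48) + 153) = 1*(48 + 153) = 1*201 = 201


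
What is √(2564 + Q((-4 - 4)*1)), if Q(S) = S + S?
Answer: 14*√13 ≈ 50.478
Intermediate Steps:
Q(S) = 2*S
√(2564 + Q((-4 - 4)*1)) = √(2564 + 2*((-4 - 4)*1)) = √(2564 + 2*(-8*1)) = √(2564 + 2*(-8)) = √(2564 - 16) = √2548 = 14*√13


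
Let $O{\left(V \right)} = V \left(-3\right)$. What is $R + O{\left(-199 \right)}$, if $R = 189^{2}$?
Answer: $36318$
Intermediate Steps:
$O{\left(V \right)} = - 3 V$
$R = 35721$
$R + O{\left(-199 \right)} = 35721 - -597 = 35721 + 597 = 36318$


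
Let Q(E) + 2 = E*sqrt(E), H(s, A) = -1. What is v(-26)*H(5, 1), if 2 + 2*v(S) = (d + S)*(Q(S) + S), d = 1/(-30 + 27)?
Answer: -1103/3 - 1027*I*sqrt(26)/3 ≈ -367.67 - 1745.6*I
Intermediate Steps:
Q(E) = -2 + E**(3/2) (Q(E) = -2 + E*sqrt(E) = -2 + E**(3/2))
d = -1/3 (d = 1/(-3) = -1/3 ≈ -0.33333)
v(S) = -1 + (-1/3 + S)*(-2 + S + S**(3/2))/2 (v(S) = -1 + ((-1/3 + S)*((-2 + S**(3/2)) + S))/2 = -1 + ((-1/3 + S)*(-2 + S + S**(3/2)))/2 = -1 + (-1/3 + S)*(-2 + S + S**(3/2))/2)
v(-26)*H(5, 1) = (-2/3 + (1/2)*(-26)**2 + (-26)**(5/2)/2 - 7/6*(-26) - (-13)*I*sqrt(26)/3)*(-1) = (-2/3 + (1/2)*676 + (676*I*sqrt(26))/2 + 91/3 - (-13)*I*sqrt(26)/3)*(-1) = (-2/3 + 338 + 338*I*sqrt(26) + 91/3 + 13*I*sqrt(26)/3)*(-1) = (1103/3 + 1027*I*sqrt(26)/3)*(-1) = -1103/3 - 1027*I*sqrt(26)/3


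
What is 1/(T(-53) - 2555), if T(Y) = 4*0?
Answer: -1/2555 ≈ -0.00039139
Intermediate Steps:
T(Y) = 0
1/(T(-53) - 2555) = 1/(0 - 2555) = 1/(-2555) = -1/2555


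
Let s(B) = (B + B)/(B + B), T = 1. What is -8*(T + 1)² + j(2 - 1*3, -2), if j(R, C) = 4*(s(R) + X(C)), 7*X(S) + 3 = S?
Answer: -216/7 ≈ -30.857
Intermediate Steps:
X(S) = -3/7 + S/7
s(B) = 1 (s(B) = (2*B)/((2*B)) = (2*B)*(1/(2*B)) = 1)
j(R, C) = 16/7 + 4*C/7 (j(R, C) = 4*(1 + (-3/7 + C/7)) = 4*(4/7 + C/7) = 16/7 + 4*C/7)
-8*(T + 1)² + j(2 - 1*3, -2) = -8*(1 + 1)² + (16/7 + (4/7)*(-2)) = -8*2² + (16/7 - 8/7) = -8*4 + 8/7 = -32 + 8/7 = -216/7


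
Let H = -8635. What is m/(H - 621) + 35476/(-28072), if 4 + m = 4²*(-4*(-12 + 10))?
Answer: -5185106/4059913 ≈ -1.2771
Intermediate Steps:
m = 124 (m = -4 + 4²*(-4*(-12 + 10)) = -4 + 16*(-4*(-2)) = -4 + 16*8 = -4 + 128 = 124)
m/(H - 621) + 35476/(-28072) = 124/(-8635 - 621) + 35476/(-28072) = 124/(-9256) + 35476*(-1/28072) = 124*(-1/9256) - 8869/7018 = -31/2314 - 8869/7018 = -5185106/4059913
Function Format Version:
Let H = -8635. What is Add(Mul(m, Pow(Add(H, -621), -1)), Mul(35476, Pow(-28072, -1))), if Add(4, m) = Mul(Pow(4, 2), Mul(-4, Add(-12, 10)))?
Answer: Rational(-5185106, 4059913) ≈ -1.2771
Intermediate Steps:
m = 124 (m = Add(-4, Mul(Pow(4, 2), Mul(-4, Add(-12, 10)))) = Add(-4, Mul(16, Mul(-4, -2))) = Add(-4, Mul(16, 8)) = Add(-4, 128) = 124)
Add(Mul(m, Pow(Add(H, -621), -1)), Mul(35476, Pow(-28072, -1))) = Add(Mul(124, Pow(Add(-8635, -621), -1)), Mul(35476, Pow(-28072, -1))) = Add(Mul(124, Pow(-9256, -1)), Mul(35476, Rational(-1, 28072))) = Add(Mul(124, Rational(-1, 9256)), Rational(-8869, 7018)) = Add(Rational(-31, 2314), Rational(-8869, 7018)) = Rational(-5185106, 4059913)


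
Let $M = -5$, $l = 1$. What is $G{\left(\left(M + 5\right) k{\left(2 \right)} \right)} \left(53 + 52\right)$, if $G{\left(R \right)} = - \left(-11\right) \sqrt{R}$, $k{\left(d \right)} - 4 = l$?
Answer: $0$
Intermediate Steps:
$k{\left(d \right)} = 5$ ($k{\left(d \right)} = 4 + 1 = 5$)
$G{\left(R \right)} = 11 \sqrt{R}$
$G{\left(\left(M + 5\right) k{\left(2 \right)} \right)} \left(53 + 52\right) = 11 \sqrt{\left(-5 + 5\right) 5} \left(53 + 52\right) = 11 \sqrt{0 \cdot 5} \cdot 105 = 11 \sqrt{0} \cdot 105 = 11 \cdot 0 \cdot 105 = 0 \cdot 105 = 0$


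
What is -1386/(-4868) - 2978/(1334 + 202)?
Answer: -1546001/934656 ≈ -1.6541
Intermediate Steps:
-1386/(-4868) - 2978/(1334 + 202) = -1386*(-1/4868) - 2978/1536 = 693/2434 - 2978*1/1536 = 693/2434 - 1489/768 = -1546001/934656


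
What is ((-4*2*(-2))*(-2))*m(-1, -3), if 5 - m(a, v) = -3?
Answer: -256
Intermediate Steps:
m(a, v) = 8 (m(a, v) = 5 - 1*(-3) = 5 + 3 = 8)
((-4*2*(-2))*(-2))*m(-1, -3) = ((-4*2*(-2))*(-2))*8 = (-8*(-2)*(-2))*8 = (16*(-2))*8 = -32*8 = -256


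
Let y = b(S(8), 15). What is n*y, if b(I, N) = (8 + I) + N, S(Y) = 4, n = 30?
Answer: 810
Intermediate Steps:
b(I, N) = 8 + I + N
y = 27 (y = 8 + 4 + 15 = 27)
n*y = 30*27 = 810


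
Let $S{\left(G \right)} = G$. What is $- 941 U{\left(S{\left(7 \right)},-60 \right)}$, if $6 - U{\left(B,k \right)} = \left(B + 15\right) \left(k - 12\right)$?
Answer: $-1496190$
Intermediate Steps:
$U{\left(B,k \right)} = 6 - \left(-12 + k\right) \left(15 + B\right)$ ($U{\left(B,k \right)} = 6 - \left(B + 15\right) \left(k - 12\right) = 6 - \left(15 + B\right) \left(k - 12\right) = 6 - \left(15 + B\right) \left(-12 + k\right) = 6 - \left(-12 + k\right) \left(15 + B\right)$)
$- 941 U{\left(S{\left(7 \right)},-60 \right)} = - 941 \left(186 - -900 + 12 \cdot 7 - 7 \left(-60\right)\right) = - 941 \left(186 + 900 + 84 + 420\right) = \left(-941\right) 1590 = -1496190$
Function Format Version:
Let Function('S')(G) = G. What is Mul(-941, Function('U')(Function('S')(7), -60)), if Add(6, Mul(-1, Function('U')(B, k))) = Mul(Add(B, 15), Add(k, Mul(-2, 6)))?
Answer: -1496190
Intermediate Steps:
Function('U')(B, k) = Add(6, Mul(-1, Add(-12, k), Add(15, B))) (Function('U')(B, k) = Add(6, Mul(-1, Mul(Add(B, 15), Add(k, Mul(-2, 6))))) = Add(6, Mul(-1, Mul(Add(15, B), Add(k, -12)))) = Add(6, Mul(-1, Mul(Add(15, B), Add(-12, k)))) = Add(6, Mul(-1, Mul(Add(-12, k), Add(15, B)))) = Add(6, Mul(-1, Add(-12, k), Add(15, B))))
Mul(-941, Function('U')(Function('S')(7), -60)) = Mul(-941, Add(186, Mul(-15, -60), Mul(12, 7), Mul(-1, 7, -60))) = Mul(-941, Add(186, 900, 84, 420)) = Mul(-941, 1590) = -1496190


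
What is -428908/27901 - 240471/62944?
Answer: -4815223789/250885792 ≈ -19.193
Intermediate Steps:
-428908/27901 - 240471/62944 = -428908*1/27901 - 240471*1/62944 = -428908/27901 - 34353/8992 = -4815223789/250885792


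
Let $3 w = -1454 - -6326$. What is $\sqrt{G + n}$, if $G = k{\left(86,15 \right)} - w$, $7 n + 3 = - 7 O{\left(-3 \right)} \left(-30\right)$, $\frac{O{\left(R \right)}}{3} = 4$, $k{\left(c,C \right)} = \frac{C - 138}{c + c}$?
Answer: $\frac{i \sqrt{458493133}}{602} \approx 35.569 i$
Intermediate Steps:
$k{\left(c,C \right)} = \frac{-138 + C}{2 c}$
$O{\left(R \right)} = 12$ ($O{\left(R \right)} = 3 \cdot 4 = 12$)
$w = 1624$ ($w = \frac{-1454 - -6326}{3} = \frac{-1454 + 6326}{3} = \frac{1}{3} \cdot 4872 = 1624$)
$n = \frac{2517}{7}$ ($n = - \frac{3}{7} + \frac{\left(-7\right) 12 \left(-30\right)}{7} = - \frac{3}{7} + \frac{\left(-84\right) \left(-30\right)}{7} = - \frac{3}{7} + \frac{1}{7} \cdot 2520 = - \frac{3}{7} + 360 = \frac{2517}{7} \approx 359.57$)
$G = - \frac{279451}{172}$ ($G = \frac{-138 + 15}{2 \cdot 86} - 1624 = \frac{1}{2} \cdot \frac{1}{86} \left(-123\right) - 1624 = - \frac{123}{172} - 1624 = - \frac{279451}{172} \approx -1624.7$)
$\sqrt{G + n} = \sqrt{- \frac{279451}{172} + \frac{2517}{7}} = \sqrt{- \frac{1523233}{1204}} = \frac{i \sqrt{458493133}}{602}$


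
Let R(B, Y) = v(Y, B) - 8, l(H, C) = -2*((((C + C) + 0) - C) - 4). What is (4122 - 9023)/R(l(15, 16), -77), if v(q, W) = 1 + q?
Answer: 4901/84 ≈ 58.345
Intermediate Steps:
l(H, C) = 8 - 2*C (l(H, C) = -2*(((2*C + 0) - C) - 4) = -2*((2*C - C) - 4) = -2*(C - 4) = -2*(-4 + C) = 8 - 2*C)
R(B, Y) = -7 + Y (R(B, Y) = (1 + Y) - 8 = -7 + Y)
(4122 - 9023)/R(l(15, 16), -77) = (4122 - 9023)/(-7 - 77) = -4901/(-84) = -4901*(-1/84) = 4901/84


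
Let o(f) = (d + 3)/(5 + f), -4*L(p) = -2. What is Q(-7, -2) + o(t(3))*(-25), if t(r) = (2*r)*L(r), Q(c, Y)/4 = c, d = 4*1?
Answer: -399/8 ≈ -49.875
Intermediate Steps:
L(p) = ½ (L(p) = -¼*(-2) = ½)
d = 4
Q(c, Y) = 4*c
t(r) = r (t(r) = (2*r)*(½) = r)
o(f) = 7/(5 + f) (o(f) = (4 + 3)/(5 + f) = 7/(5 + f))
Q(-7, -2) + o(t(3))*(-25) = 4*(-7) + (7/(5 + 3))*(-25) = -28 + (7/8)*(-25) = -28 - 175/8 = -399/8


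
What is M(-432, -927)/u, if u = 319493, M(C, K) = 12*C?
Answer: -5184/319493 ≈ -0.016226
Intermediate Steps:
M(-432, -927)/u = (12*(-432))/319493 = -5184*1/319493 = -5184/319493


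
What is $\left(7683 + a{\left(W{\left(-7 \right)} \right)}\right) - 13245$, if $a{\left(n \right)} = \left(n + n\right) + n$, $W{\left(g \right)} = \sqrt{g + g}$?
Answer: $-5562 + 3 i \sqrt{14} \approx -5562.0 + 11.225 i$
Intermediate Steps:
$W{\left(g \right)} = \sqrt{2} \sqrt{g}$ ($W{\left(g \right)} = \sqrt{2 g} = \sqrt{2} \sqrt{g}$)
$a{\left(n \right)} = 3 n$ ($a{\left(n \right)} = 2 n + n = 3 n$)
$\left(7683 + a{\left(W{\left(-7 \right)} \right)}\right) - 13245 = \left(7683 + 3 \sqrt{2} \sqrt{-7}\right) - 13245 = \left(7683 + 3 \sqrt{2} i \sqrt{7}\right) - 13245 = \left(7683 + 3 i \sqrt{14}\right) - 13245 = -5562 + 3 i \sqrt{14}$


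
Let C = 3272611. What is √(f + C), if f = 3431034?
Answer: √6703645 ≈ 2589.1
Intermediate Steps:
√(f + C) = √(3431034 + 3272611) = √6703645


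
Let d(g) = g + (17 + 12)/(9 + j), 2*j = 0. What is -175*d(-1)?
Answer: -3500/9 ≈ -388.89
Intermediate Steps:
j = 0 (j = (½)*0 = 0)
d(g) = 29/9 + g (d(g) = g + (17 + 12)/(9 + 0) = g + 29/9 = 29/9 + g)
-175*d(-1) = -175*(29/9 - 1) = -175*20/9 = -3500/9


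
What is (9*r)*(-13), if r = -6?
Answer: 702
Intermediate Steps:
(9*r)*(-13) = (9*(-6))*(-13) = -54*(-13) = 702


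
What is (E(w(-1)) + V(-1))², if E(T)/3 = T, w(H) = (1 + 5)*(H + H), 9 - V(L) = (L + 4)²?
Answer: 1296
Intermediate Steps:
V(L) = 9 - (4 + L)² (V(L) = 9 - (L + 4)² = 9 - (4 + L)²)
w(H) = 12*H (w(H) = 6*(2*H) = 12*H)
E(T) = 3*T
(E(w(-1)) + V(-1))² = (3*(12*(-1)) + (9 - (4 - 1)²))² = (3*(-12) + (9 - 1*3²))² = (-36 + (9 - 1*9))² = (-36 + (9 - 9))² = (-36 + 0)² = (-36)² = 1296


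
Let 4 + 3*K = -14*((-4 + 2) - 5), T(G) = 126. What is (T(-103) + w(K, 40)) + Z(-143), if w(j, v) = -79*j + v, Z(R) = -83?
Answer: -7177/3 ≈ -2392.3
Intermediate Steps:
K = 94/3 (K = -4/3 + (-14*((-4 + 2) - 5))/3 = -4/3 + (-14*(-2 - 5))/3 = -4/3 + (-14*(-7))/3 = -4/3 + (⅓)*98 = -4/3 + 98/3 = 94/3 ≈ 31.333)
w(j, v) = v - 79*j
(T(-103) + w(K, 40)) + Z(-143) = (126 + (40 - 79*94/3)) - 83 = (126 + (40 - 7426/3)) - 83 = (126 - 7306/3) - 83 = -6928/3 - 83 = -7177/3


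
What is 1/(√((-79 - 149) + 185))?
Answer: -I*√43/43 ≈ -0.1525*I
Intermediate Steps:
1/(√((-79 - 149) + 185)) = 1/(√(-228 + 185)) = 1/(√(-43)) = 1/(I*√43) = -I*√43/43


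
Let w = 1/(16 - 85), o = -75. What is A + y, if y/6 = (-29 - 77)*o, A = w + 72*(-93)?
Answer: 2829275/69 ≈ 41004.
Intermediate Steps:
w = -1/69 (w = 1/(-69) = -1/69 ≈ -0.014493)
A = -462025/69 (A = -1/69 + 72*(-93) = -1/69 - 6696 = -462025/69 ≈ -6696.0)
y = 47700 (y = 6*((-29 - 77)*(-75)) = 6*(-106*(-75)) = 6*7950 = 47700)
A + y = -462025/69 + 47700 = 2829275/69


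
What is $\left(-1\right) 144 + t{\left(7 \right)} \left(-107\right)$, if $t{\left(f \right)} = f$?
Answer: $-893$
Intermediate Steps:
$\left(-1\right) 144 + t{\left(7 \right)} \left(-107\right) = \left(-1\right) 144 + 7 \left(-107\right) = -144 - 749 = -893$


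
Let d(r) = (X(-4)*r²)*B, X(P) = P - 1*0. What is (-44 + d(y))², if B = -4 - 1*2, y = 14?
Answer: 21715600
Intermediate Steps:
X(P) = P (X(P) = P + 0 = P)
B = -6 (B = -4 - 2 = -6)
d(r) = 24*r² (d(r) = -4*r²*(-6) = 24*r²)
(-44 + d(y))² = (-44 + 24*14²)² = (-44 + 24*196)² = (-44 + 4704)² = 4660² = 21715600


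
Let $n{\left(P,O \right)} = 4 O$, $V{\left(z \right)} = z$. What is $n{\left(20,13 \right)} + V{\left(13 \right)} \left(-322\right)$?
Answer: $-4134$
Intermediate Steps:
$n{\left(20,13 \right)} + V{\left(13 \right)} \left(-322\right) = 4 \cdot 13 + 13 \left(-322\right) = 52 - 4186 = -4134$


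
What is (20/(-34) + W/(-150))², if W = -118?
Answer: 64009/1625625 ≈ 0.039375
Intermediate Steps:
(20/(-34) + W/(-150))² = (20/(-34) - 118/(-150))² = (20*(-1/34) - 118*(-1/150))² = (-10/17 + 59/75)² = (253/1275)² = 64009/1625625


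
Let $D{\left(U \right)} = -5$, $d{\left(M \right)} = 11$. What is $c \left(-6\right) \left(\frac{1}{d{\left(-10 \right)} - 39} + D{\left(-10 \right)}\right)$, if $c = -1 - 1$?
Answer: $- \frac{423}{7} \approx -60.429$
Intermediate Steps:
$c = -2$ ($c = -1 - 1 = -2$)
$c \left(-6\right) \left(\frac{1}{d{\left(-10 \right)} - 39} + D{\left(-10 \right)}\right) = \left(-2\right) \left(-6\right) \left(\frac{1}{11 - 39} - 5\right) = 12 \left(\frac{1}{-28} - 5\right) = 12 \left(- \frac{1}{28} - 5\right) = 12 \left(- \frac{141}{28}\right) = - \frac{423}{7}$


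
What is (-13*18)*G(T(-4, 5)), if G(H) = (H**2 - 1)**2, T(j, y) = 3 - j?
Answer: -539136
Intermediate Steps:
G(H) = (-1 + H**2)**2
(-13*18)*G(T(-4, 5)) = (-13*18)*(-1 + (3 - 1*(-4))**2)**2 = -234*(-1 + (3 + 4)**2)**2 = -234*(-1 + 7**2)**2 = -234*(-1 + 49)**2 = -234*48**2 = -234*2304 = -539136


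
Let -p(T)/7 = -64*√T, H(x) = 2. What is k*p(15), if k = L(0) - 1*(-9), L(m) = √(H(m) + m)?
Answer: 448*√15*(9 + √2) ≈ 18070.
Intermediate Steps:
p(T) = 448*√T (p(T) = -(-448)*√T = 448*√T)
L(m) = √(2 + m)
k = 9 + √2 (k = √(2 + 0) - 1*(-9) = √2 + 9 = 9 + √2 ≈ 10.414)
k*p(15) = (9 + √2)*(448*√15) = 448*√15*(9 + √2)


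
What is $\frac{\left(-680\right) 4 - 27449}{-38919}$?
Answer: $\frac{30169}{38919} \approx 0.77517$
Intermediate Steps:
$\frac{\left(-680\right) 4 - 27449}{-38919} = \left(-2720 - 27449\right) \left(- \frac{1}{38919}\right) = \left(-30169\right) \left(- \frac{1}{38919}\right) = \frac{30169}{38919}$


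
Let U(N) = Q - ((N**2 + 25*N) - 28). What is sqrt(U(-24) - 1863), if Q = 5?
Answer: I*sqrt(1806) ≈ 42.497*I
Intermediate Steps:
U(N) = 33 - N**2 - 25*N (U(N) = 5 - ((N**2 + 25*N) - 28) = 5 - (-28 + N**2 + 25*N) = 5 + (28 - N**2 - 25*N) = 33 - N**2 - 25*N)
sqrt(U(-24) - 1863) = sqrt((33 - 1*(-24)**2 - 25*(-24)) - 1863) = sqrt((33 - 1*576 + 600) - 1863) = sqrt((33 - 576 + 600) - 1863) = sqrt(57 - 1863) = sqrt(-1806) = I*sqrt(1806)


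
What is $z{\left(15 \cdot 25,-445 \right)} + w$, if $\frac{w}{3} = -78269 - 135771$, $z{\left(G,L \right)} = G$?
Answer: $-641745$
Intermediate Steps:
$w = -642120$ ($w = 3 \left(-78269 - 135771\right) = 3 \left(-214040\right) = -642120$)
$z{\left(15 \cdot 25,-445 \right)} + w = 15 \cdot 25 - 642120 = 375 - 642120 = -641745$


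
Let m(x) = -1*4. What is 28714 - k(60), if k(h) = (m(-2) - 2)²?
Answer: 28678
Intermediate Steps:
m(x) = -4
k(h) = 36 (k(h) = (-4 - 2)² = (-6)² = 36)
28714 - k(60) = 28714 - 1*36 = 28714 - 36 = 28678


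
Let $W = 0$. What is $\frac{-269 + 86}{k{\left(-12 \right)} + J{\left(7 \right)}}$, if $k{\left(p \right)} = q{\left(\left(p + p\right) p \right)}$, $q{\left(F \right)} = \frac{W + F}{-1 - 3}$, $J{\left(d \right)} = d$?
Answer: $\frac{183}{65} \approx 2.8154$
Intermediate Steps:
$q{\left(F \right)} = - \frac{F}{4}$ ($q{\left(F \right)} = \frac{0 + F}{-1 - 3} = \frac{F}{-4} = F \left(- \frac{1}{4}\right) = - \frac{F}{4}$)
$k{\left(p \right)} = - \frac{p^{2}}{2}$ ($k{\left(p \right)} = - \frac{\left(p + p\right) p}{4} = - \frac{2 p p}{4} = - \frac{2 p^{2}}{4} = - \frac{p^{2}}{2}$)
$\frac{-269 + 86}{k{\left(-12 \right)} + J{\left(7 \right)}} = \frac{-269 + 86}{- \frac{\left(-12\right)^{2}}{2} + 7} = - \frac{183}{\left(- \frac{1}{2}\right) 144 + 7} = - \frac{183}{-72 + 7} = - \frac{183}{-65} = \left(-183\right) \left(- \frac{1}{65}\right) = \frac{183}{65}$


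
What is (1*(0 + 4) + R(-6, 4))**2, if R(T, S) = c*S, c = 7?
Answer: 1024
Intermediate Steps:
R(T, S) = 7*S
(1*(0 + 4) + R(-6, 4))**2 = (1*(0 + 4) + 7*4)**2 = (1*4 + 28)**2 = (4 + 28)**2 = 32**2 = 1024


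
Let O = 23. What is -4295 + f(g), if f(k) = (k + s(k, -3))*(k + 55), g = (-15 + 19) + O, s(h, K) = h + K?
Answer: -113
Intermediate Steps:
s(h, K) = K + h
g = 27 (g = (-15 + 19) + 23 = 4 + 23 = 27)
f(k) = (-3 + 2*k)*(55 + k) (f(k) = (k + (-3 + k))*(k + 55) = (-3 + 2*k)*(55 + k))
-4295 + f(g) = -4295 + (-165 + 2*27**2 + 107*27) = -4295 + (-165 + 2*729 + 2889) = -4295 + (-165 + 1458 + 2889) = -4295 + 4182 = -113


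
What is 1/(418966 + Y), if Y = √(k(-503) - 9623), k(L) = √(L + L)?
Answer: 1/(418966 + √(-9623 + I*√1006)) ≈ 2.3868e-6 - 5.59e-10*I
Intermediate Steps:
k(L) = √2*√L (k(L) = √(2*L) = √2*√L)
Y = √(-9623 + I*√1006) (Y = √(√2*√(-503) - 9623) = √(√2*(I*√503) - 9623) = √(I*√1006 - 9623) = √(-9623 + I*√1006) ≈ 0.1617 + 98.097*I)
1/(418966 + Y) = 1/(418966 + √(-9623 + I*√1006))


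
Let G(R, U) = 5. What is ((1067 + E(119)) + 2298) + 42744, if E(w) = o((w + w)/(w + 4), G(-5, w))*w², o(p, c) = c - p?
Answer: 11010104/123 ≈ 89513.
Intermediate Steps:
E(w) = w²*(5 - 2*w/(4 + w)) (E(w) = (5 - (w + w)/(w + 4))*w² = (5 - 2*w/(4 + w))*w² = w²*(5 - 2*w/(4 + w)))
((1067 + E(119)) + 2298) + 42744 = ((1067 + 119²*(20 + 3*119)/(4 + 119)) + 2298) + 42744 = ((1067 + 14161*(20 + 357)/123) + 2298) + 42744 = ((1067 + 14161*(1/123)*377) + 2298) + 42744 = ((1067 + 5338697/123) + 2298) + 42744 = (5469938/123 + 2298) + 42744 = 5752592/123 + 42744 = 11010104/123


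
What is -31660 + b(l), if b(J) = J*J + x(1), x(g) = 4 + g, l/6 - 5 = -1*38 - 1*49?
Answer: 210409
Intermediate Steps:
l = -492 (l = 30 + 6*(-1*38 - 1*49) = 30 + 6*(-38 - 49) = 30 + 6*(-87) = 30 - 522 = -492)
b(J) = 5 + J² (b(J) = J*J + (4 + 1) = J² + 5 = 5 + J²)
-31660 + b(l) = -31660 + (5 + (-492)²) = -31660 + (5 + 242064) = -31660 + 242069 = 210409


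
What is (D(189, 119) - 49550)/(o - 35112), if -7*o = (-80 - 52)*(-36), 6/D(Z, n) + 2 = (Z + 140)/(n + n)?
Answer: 1213/876 ≈ 1.3847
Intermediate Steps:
D(Z, n) = 6/(-2 + (140 + Z)/(2*n)) (D(Z, n) = 6/(-2 + (Z + 140)/(n + n)) = 6/(-2 + (140 + Z)/((2*n))) = 6/(-2 + (140 + Z)*(1/(2*n))) = 6/(-2 + (140 + Z)/(2*n)))
o = -4752/7 (o = -(-80 - 52)*(-36)/7 = -(-132)*(-36)/7 = -⅐*4752 = -4752/7 ≈ -678.86)
(D(189, 119) - 49550)/(o - 35112) = (12*119/(140 + 189 - 4*119) - 49550)/(-4752/7 - 35112) = (12*119/(140 + 189 - 476) - 49550)/(-250536/7) = (12*119/(-147) - 49550)*(-7/250536) = (12*119*(-1/147) - 49550)*(-7/250536) = (-68/7 - 49550)*(-7/250536) = -346918/7*(-7/250536) = 1213/876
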